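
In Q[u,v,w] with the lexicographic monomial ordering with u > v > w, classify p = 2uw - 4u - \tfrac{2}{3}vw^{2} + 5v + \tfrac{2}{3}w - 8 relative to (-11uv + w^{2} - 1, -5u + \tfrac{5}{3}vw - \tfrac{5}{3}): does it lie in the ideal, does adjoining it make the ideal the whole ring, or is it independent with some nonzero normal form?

First compute the reduced Gröbner basis of I by Buchberger's algorithm.
f_1 = -11uv + w^{2} - 1, LT = uv.
f_2 = -5u + \tfrac{5}{3}vw - \tfrac{5}{3}, LT = u.

S(f_1,f_2): lcm = uv. S = \tfrac{1}{3}v^{2}w - \tfrac{1}{3}v - \tfrac{1}{11}w^{2} + \tfrac{1}{11}.
  reduce S modulo (f_1, f_2):
  remainder \tfrac{1}{3}v^{2}w - \tfrac{1}{3}v - \tfrac{1}{11}w^{2} + \tfrac{1}{11} ≠ 0; add h_3 = \tfrac{1}{3}v^{2}w - \tfrac{1}{3}v - \tfrac{1}{11}w^{2} + \tfrac{1}{11} to the basis.

The other S-polynomials (S(f_1,h_3), S(f_2,h_3)) all reduce to 0 modulo the current basis, so we have a Gröbner basis.
Inter-reduce: drop elements whose leading term is divisible by another's, tail-reduce, and make monic.
Reduced Gröbner basis: {u - \tfrac{1}{3}vw + \tfrac{1}{3}, v^{2}w - v - \tfrac{3}{11}w^{2} + \tfrac{3}{11}}.
Label its elements g_1 = u - \tfrac{1}{3}vw + \tfrac{1}{3}, g_2 = v^{2}w - v - \tfrac{3}{11}w^{2} + \tfrac{3}{11}.

Reduce p = 2uw - 4u - \tfrac{2}{3}vw^{2} + 5v + \tfrac{2}{3}w - 8 modulo G:
  leading term uw: subtract (2w)·g_1 from 2uw - 4u - \tfrac{2}{3}vw^{2} + 5v + \tfrac{2}{3}w - 8 → -4u + 5v - 8
  leading term u: subtract (-4)·g_1 from -4u + 5v - 8 → -\tfrac{4}{3}vw + 5v - \tfrac{20}{3}
  leading term vw: no divisor's leading term divides it; move -\tfrac{4}{3}vw to the remainder.
  leading term v: no divisor's leading term divides it; move 5v to the remainder.
  leading term 1: no divisor's leading term divides it; move -\tfrac{20}{3} to the remainder.
  normal form = -\tfrac{4}{3}vw + 5v - \tfrac{20}{3}.
The normal form is nonzero, so p ∉ I. Since p minus its normal form lies in I, I + (p) = I + (r) where r = -\tfrac{4}{3}vw + 5v - \tfrac{20}{3}; decide whether this ideal is the whole ring.
Run Buchberger on G together with r (pairs among the g_i already reduce to 0 since G is a Gröbner basis):
g_1 = u - \tfrac{1}{3}vw + \tfrac{1}{3}, LT = u.
g_2 = v^{2}w - v - \tfrac{3}{11}w^{2} + \tfrac{3}{11}, LT = v^{2}w.
r = -\tfrac{4}{3}vw + 5v - \tfrac{20}{3}, LT = vw.

S(g_2,r): lcm = v^{2}w. S = \tfrac{15}{4}v^{2} - 6v - \tfrac{3}{11}w^{2} + \tfrac{3}{11}.
  reduce S modulo (g_1, g_2, r):
  remainder \tfrac{15}{4}v^{2} - 6v - \tfrac{3}{11}w^{2} + \tfrac{3}{11} ≠ 0; add m_4 = \tfrac{15}{4}v^{2} - 6v - \tfrac{3}{11}w^{2} + \tfrac{3}{11} to the basis.

S(g_2,m_4): lcm = v^{2}w. S = \tfrac{8}{5}vw - v + \tfrac{4}{55}w^{3} - \tfrac{3}{11}w^{2} - \tfrac{4}{55}w + \tfrac{3}{11}.
  reduce S modulo (g_1, g_2, r, m_4):
  remainder 5v + \tfrac{4}{55}w^{3} - \tfrac{3}{11}w^{2} - \tfrac{4}{55}w - \tfrac{85}{11} ≠ 0; add m_5 = 5v + \tfrac{4}{55}w^{3} - \tfrac{3}{11}w^{2} - \tfrac{4}{55}w - \tfrac{85}{11} to the basis.

S(r,m_5): lcm = vw. S = -\tfrac{15}{4}v - \tfrac{4}{275}w^{4} + \tfrac{3}{55}w^{3} + \tfrac{4}{275}w^{2} + \tfrac{17}{11}w + 5.
  reduce S modulo (g_1, g_2, r, m_4, m_5):
  remainder -\tfrac{4}{275}w^{4} + \tfrac{6}{55}w^{3} - \tfrac{19}{100}w^{2} + \tfrac{82}{55}w - \tfrac{35}{44} ≠ 0; add m_6 = -\tfrac{4}{275}w^{4} + \tfrac{6}{55}w^{3} - \tfrac{19}{100}w^{2} + \tfrac{82}{55}w - \tfrac{35}{44} to the basis.

The other S-polynomials (S(g_1,g_2), S(g_1,r), S(g_1,m_4), S(r,m_4), S(g_1,m_5), S(g_2,m_5), S(m_4,m_5), S(g_1,m_6), S(g_2,m_6), S(r,m_6), S(m_4,m_6), S(m_5,m_6)) all reduce to 0 modulo the current basis, so we have a Gröbner basis.
Inter-reduce: drop elements whose leading term is divisible by another's, tail-reduce, and make monic.
Reduced Gröbner basis: {u + \tfrac{1}{55}w^{3} - \tfrac{3}{44}w^{2} - \tfrac{1}{55}w + \tfrac{3}{44}, v + \tfrac{4}{275}w^{3} - \tfrac{3}{55}w^{2} - \tfrac{4}{275}w - \tfrac{17}{11}, w^{4} - \tfrac{15}{2}w^{3} + \tfrac{209}{16}w^{2} - \tfrac{205}{2}w + \tfrac{875}{16}}.
The reduced Gröbner basis of I + (p) is {u + \tfrac{1}{55}w^{3} - \tfrac{3}{44}w^{2} - \tfrac{1}{55}w + \tfrac{3}{44}, v + \tfrac{4}{275}w^{3} - \tfrac{3}{55}w^{2} - \tfrac{4}{275}w - \tfrac{17}{11}, w^{4} - \tfrac{15}{2}w^{3} + \tfrac{209}{16}w^{2} - \tfrac{205}{2}w + \tfrac{875}{16}} ≠ {1}, a proper ideal, so the enlarged system stays consistent: p is independent of I, with normal form -\tfrac{4}{3}vw + 5v - \tfrac{20}{3}.

2uw - 4u - \tfrac{2}{3}vw^{2} + 5v + \tfrac{2}{3}w - 8 is independent of I; its normal form modulo I is -\tfrac{4}{3}vw + 5v - \tfrac{20}{3}.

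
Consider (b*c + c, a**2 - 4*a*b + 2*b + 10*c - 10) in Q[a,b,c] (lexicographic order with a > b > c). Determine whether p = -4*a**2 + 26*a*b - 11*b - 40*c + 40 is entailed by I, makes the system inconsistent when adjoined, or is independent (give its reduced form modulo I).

First compute the reduced Gröbner basis of I by Buchberger's algorithm.
f_1 = b*c + c, LT = b*c.
f_2 = a**2 - 4*a*b + 2*b + 10*c - 10, LT = a**2.

S(f_1,f_2): leading monomials are coprime, so the S-polynomial reduces to 0 (Buchberger's first criterion).
Every S-polynomial of the final basis reduces to 0, so we have a Gröbner basis.
Inter-reduce: drop elements whose leading term is divisible by another's, tail-reduce, and make monic.
Reduced Gröbner basis: {a**2 - 4*a*b + 2*b + 10*c - 10, b*c + c}.
Label its elements g_1 = a**2 - 4*a*b + 2*b + 10*c - 10, g_2 = b*c + c.

Reduce p = -4*a**2 + 26*a*b - 11*b - 40*c + 40 modulo G:
  leading term a**2: subtract (-4)·g_1 from -4*a**2 + 26*a*b - 11*b - 40*c + 40 → 10*a*b - 3*b
  leading term a*b: no divisor's leading term divides it; move 10*a*b to the remainder.
  leading term b: no divisor's leading term divides it; move -3*b to the remainder.
  normal form = 10*a*b - 3*b.
The normal form is nonzero, so p ∉ I. Since p minus its normal form lies in I, I + (p) = I + (r) where r = 10*a*b - 3*b; decide whether this ideal is the whole ring.
Run Buchberger on G together with r (pairs among the g_i already reduce to 0 since G is a Gröbner basis):
g_1 = a**2 - 4*a*b + 2*b + 10*c - 10, LT = a**2.
g_2 = b*c + c, LT = b*c.
r = 10*a*b - 3*b, LT = a*b.

S(g_1,g_2): leading monomials are coprime, so the S-polynomial reduces to 0 (Buchberger's first criterion).
S(g_1,r): lcm = a**2*b. S = -4*a*b**2 + 3/10*a*b + 2*b**2 + 10*b*c - 10*b.
  leading term a*b**2: subtract (-2/5*b)·r from -4*a*b**2 + 3/10*a*b + 2*b**2 + 10*b*c - 10*b → 3/10*a*b + 4/5*b**2 + 10*b*c - 10*b
  leading term a*b: subtract (3/100)·r from 3/10*a*b + 4/5*b**2 + 10*b*c - 10*b → 4/5*b**2 + 10*b*c - 991/100*b
  leading term b**2: no divisor's leading term divides it; move 4/5*b**2 to the remainder.
  leading term b*c: subtract (10)·g_2 from 10*b*c - 991/100*b → -991/100*b - 10*c
  leading term b: no divisor's leading term divides it; move -991/100*b to the remainder.
  leading term c: no divisor's leading term divides it; move -10*c to the remainder.
  remainder 4/5*b**2 - 991/100*b - 10*c ≠ 0; add m_4 = 4/5*b**2 - 991/100*b - 10*c to the basis.

S(g_2,r): lcm = a*b*c. S = a*c + 3/10*b*c.
  leading term a*c: no divisor's leading term divides it; move a*c to the remainder.
  leading term b*c: subtract (3/10)·g_2 from 3/10*b*c → -3/10*c
  leading term c: no divisor's leading term divides it; move -3/10*c to the remainder.
  remainder a*c - 3/10*c ≠ 0; add m_5 = a*c - 3/10*c to the basis.

S(g_1,m_4): leading monomials are coprime, so the S-polynomial reduces to 0 (Buchberger's first criterion).
S(g_2,m_4): lcm = b**2*c. S = 1071/80*b*c + 25/2*c**2.
  leading term b*c: subtract (1071/80)·g_2 from 1071/80*b*c + 25/2*c**2 → 25/2*c**2 - 1071/80*c
  leading term c**2: no divisor's leading term divides it; move 25/2*c**2 to the remainder.
  leading term c: no divisor's leading term divides it; move -1071/80*c to the remainder.
  remainder 25/2*c**2 - 1071/80*c ≠ 0; add m_6 = 25/2*c**2 - 1071/80*c to the basis.

S(r,m_4): lcm = a*b**2. S = 991/80*a*b + 25/2*a*c - 3/10*b**2.
  leading term a*b: subtract (991/800)·r from 991/80*a*b + 25/2*a*c - 3/10*b**2 → 25/2*a*c - 3/10*b**2 + 2973/800*b
  leading term a*c: subtract (25/2)·m_5 from 25/2*a*c - 3/10*b**2 + 2973/800*b → -3/10*b**2 + 2973/800*b + 15/4*c
  leading term b**2: subtract (-3/8)·m_4 from -3/10*b**2 + 2973/800*b + 15/4*c → 0
  remainder 0.

S(g_1,m_5): lcm = a**2*c. S = -4*a*b*c + 3/10*a*c + 2*b*c + 10*c**2 - 10*c.
  leading term a*b*c: subtract (-4*a)·g_2 from -4*a*b*c + 3/10*a*c + 2*b*c + 10*c**2 - 10*c → 43/10*a*c + 2*b*c + 10*c**2 - 10*c
  leading term a*c: subtract (43/10)·m_5 from 43/10*a*c + 2*b*c + 10*c**2 - 10*c → 2*b*c + 10*c**2 - 871/100*c
  leading term b*c: subtract (2)·g_2 from 2*b*c + 10*c**2 - 871/100*c → 10*c**2 - 1071/100*c
  leading term c**2: subtract (4/5)·m_6 from 10*c**2 - 1071/100*c → 0
  remainder 0.

S(g_2,m_5): lcm = a*b*c. S = a*c + 3/10*b*c.
  leading term a*c: subtract (1)·m_5 from a*c + 3/10*b*c → 3/10*b*c + 3/10*c
  leading term b*c: subtract (3/10)·g_2 from 3/10*b*c + 3/10*c → 0
  remainder 0.

S(r,m_5): lcm = a*b*c. S = 0.
  remainder 0.

S(m_4,m_5): leading monomials are coprime, so the S-polynomial reduces to 0 (Buchberger's first criterion).
S(g_1,m_6): leading monomials are coprime, so the S-polynomial reduces to 0 (Buchberger's first criterion).
S(g_2,m_6): lcm = b*c**2. S = 1071/1000*b*c + c**2.
  leading term b*c: subtract (1071/1000)·g_2 from 1071/1000*b*c + c**2 → c**2 - 1071/1000*c
  leading term c**2: subtract (2/25)·m_6 from c**2 - 1071/1000*c → 0
  remainder 0.

S(r,m_6): leading monomials are coprime, so the S-polynomial reduces to 0 (Buchberger's first criterion).
S(m_4,m_6): leading monomials are coprime, so the S-polynomial reduces to 0 (Buchberger's first criterion).
S(m_5,m_6): lcm = a*c**2. S = 1071/1000*a*c - 3/10*c**2.
  leading term a*c: subtract (1071/1000)·m_5 from 1071/1000*a*c - 3/10*c**2 → -3/10*c**2 + 3213/10000*c
  leading term c**2: subtract (-3/125)·m_6 from -3/10*c**2 + 3213/10000*c → 0
  remainder 0.

Every S-polynomial of the final basis reduces to 0, so we have a Gröbner basis.
Inter-reduce: drop elements whose leading term is divisible by another's, tail-reduce, and make monic.
Reduced Gröbner basis: {a**2 + 4/5*b + 10*c - 10, a*b - 3/10*b, a*c - 3/10*c, b**2 - 991/80*b - 25/2*c, b*c + c, c**2 - 1071/1000*c}.
The reduced Gröbner basis of I + (p) is {a**2 + 4/5*b + 10*c - 10, a*b - 3/10*b, a*c - 3/10*c, b**2 - 991/80*b - 25/2*c, b*c + c, c**2 - 1071/1000*c} ≠ {1}, a proper ideal, so the enlarged system stays consistent: p is independent of I, with normal form 10*a*b - 3*b.

Ideal membership is decidable via reduction modulo a Gröbner basis.

-4*a**2 + 26*a*b - 11*b - 40*c + 40 is independent of I; its normal form modulo I is 10*a*b - 3*b.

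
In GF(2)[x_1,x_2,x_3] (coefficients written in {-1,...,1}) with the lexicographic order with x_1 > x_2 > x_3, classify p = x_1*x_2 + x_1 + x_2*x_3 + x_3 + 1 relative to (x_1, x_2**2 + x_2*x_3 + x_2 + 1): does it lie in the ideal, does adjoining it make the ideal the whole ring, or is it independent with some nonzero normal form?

x_1*x_2 + x_1 + x_2*x_3 + x_3 + 1 is independent of I; its normal form modulo I is x_2*x_3 + x_3 + 1.

First compute the reduced Gröbner basis of I by Buchberger's algorithm.
f_1 = x_1, LT = x_1.
f_2 = x_2**2 + x_2*x_3 + x_2 + 1, LT = x_2**2.

The S-polynomials (S(f_1,f_2)) all reduce to 0 modulo the current basis, so we have a Gröbner basis.
Inter-reduce: drop elements whose leading term is divisible by another's, tail-reduce, and make monic.
Reduced Gröbner basis: {x_1, x_2**2 + x_2*x_3 + x_2 + 1}.
Label its elements g_1 = x_1, g_2 = x_2**2 + x_2*x_3 + x_2 + 1.

Reduce p = x_1*x_2 + x_1 + x_2*x_3 + x_3 + 1 modulo G:
  leading term x_1*x_2: subtract (x_2)·g_1 from x_1*x_2 + x_1 + x_2*x_3 + x_3 + 1 → x_1 + x_2*x_3 + x_3 + 1
  leading term x_1: subtract (1)·g_1 from x_1 + x_2*x_3 + x_3 + 1 → x_2*x_3 + x_3 + 1
  leading term x_2*x_3: no divisor's leading term divides it; move x_2*x_3 to the remainder.
  leading term x_3: no divisor's leading term divides it; move x_3 to the remainder.
  leading term 1: no divisor's leading term divides it; move 1 to the remainder.
  normal form = x_2*x_3 + x_3 + 1.
The normal form is nonzero, so p ∉ I. Since p minus its normal form lies in I, I + (p) = I + (r) where r = x_2*x_3 + x_3 + 1; decide whether this ideal is the whole ring.
Run Buchberger on G together with r (pairs among the g_i already reduce to 0 since G is a Gröbner basis):
g_1 = x_1, LT = x_1.
g_2 = x_2**2 + x_2*x_3 + x_2 + 1, LT = x_2**2.
r = x_2*x_3 + x_3 + 1, LT = x_2*x_3.

S(g_2,r): lcm = x_2**2*x_3. S = x_2*x_3**2 + x_2 + x_3.
  leading term x_2*x_3**2: subtract (x_3)·r from x_2*x_3**2 + x_2 + x_3 → x_2 + x_3**2
  leading term x_2: no divisor's leading term divides it; move x_2 to the remainder.
  leading term x_3**2: no divisor's leading term divides it; move x_3**2 to the remainder.
  remainder x_2 + x_3**2 ≠ 0; add m_4 = x_2 + x_3**2 to the basis.

S(r,m_4): lcm = x_2*x_3. S = x_3**3 + x_3 + 1.
  leading term x_3**3: no divisor's leading term divides it; move x_3**3 to the remainder.
  leading term x_3: no divisor's leading term divides it; move x_3 to the remainder.
  leading term 1: no divisor's leading term divides it; move 1 to the remainder.
  remainder x_3**3 + x_3 + 1 ≠ 0; add m_5 = x_3**3 + x_3 + 1 to the basis.

The other S-polynomials (S(g_1,g_2), S(g_1,r), S(g_1,m_4), S(g_2,m_4), S(g_1,m_5), S(g_2,m_5), S(r,m_5), S(m_4,m_5)) all reduce to 0 modulo the current basis, so we have a Gröbner basis.
Inter-reduce: drop elements whose leading term is divisible by another's, tail-reduce, and make monic.
Reduced Gröbner basis: {x_1, x_2 + x_3**2, x_3**3 + x_3 + 1}.
The reduced Gröbner basis of I + (p) is {x_1, x_2 + x_3**2, x_3**3 + x_3 + 1} ≠ {1}, a proper ideal, so the enlarged system stays consistent: p is independent of I, with normal form x_2*x_3 + x_3 + 1.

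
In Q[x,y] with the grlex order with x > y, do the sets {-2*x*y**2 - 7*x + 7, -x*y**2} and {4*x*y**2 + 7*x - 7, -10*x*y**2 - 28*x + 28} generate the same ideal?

Yes, the ideals are equal.

Since reduced Gröbner bases are canonical representatives of ideals under a given ordering, it suffices to compute and compare them.
Buchberger on the first generating set:
f_1 = -2*x*y**2 - 7*x + 7, LT = x*y**2.
f_2 = -x*y**2, LT = x*y**2.

S(f_1,f_2): lcm = x*y**2. S = 7/2*x - 7/2.
  reduce S modulo (f_1, f_2):
  remainder 7/2*x - 7/2 ≠ 0; add g_3 = 7/2*x - 7/2 to the basis.

S(f_1,g_3): lcm = x*y**2. S = y**2 + 7/2*x - 7/2.
  reduce S modulo (f_1, f_2, g_3):
  remainder y**2 ≠ 0; add g_4 = y**2 to the basis.

The other S-polynomials (S(f_2,g_3), S(f_1,g_4), S(f_2,g_4), S(g_3,g_4)) all reduce to 0 modulo the current basis, so we have a Gröbner basis.
Inter-reduce: drop elements whose leading term is divisible by another's, tail-reduce, and make monic.
Reduced Gröbner basis: {y**2, x - 1}.

Buchberger on the second generating set:
h_1 = 4*x*y**2 + 7*x - 7, LT = x*y**2.
h_2 = -10*x*y**2 - 28*x + 28, LT = x*y**2.

S(h_1,h_2): lcm = x*y**2. S = -21/20*x + 21/20.
  reduce S modulo (h_1, h_2):
  remainder -21/20*x + 21/20 ≠ 0; add k_3 = -21/20*x + 21/20 to the basis.

S(h_1,k_3): lcm = x*y**2. S = y**2 + 7/4*x - 7/4.
  reduce S modulo (h_1, h_2, k_3):
  remainder y**2 ≠ 0; add k_4 = y**2 to the basis.

The other S-polynomials (S(h_2,k_3), S(h_1,k_4), S(h_2,k_4), S(k_3,k_4)) all reduce to 0 modulo the current basis, so we have a Gröbner basis.
Inter-reduce: drop elements whose leading term is divisible by another's, tail-reduce, and make monic.
Reduced Gröbner basis: {y**2, x - 1}.

The two bases agree; hence the ideals are identical.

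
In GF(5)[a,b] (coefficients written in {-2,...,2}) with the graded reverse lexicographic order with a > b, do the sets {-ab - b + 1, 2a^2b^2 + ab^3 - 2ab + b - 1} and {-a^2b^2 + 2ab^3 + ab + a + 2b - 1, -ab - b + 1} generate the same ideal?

No, the ideals differ.

Equality of ideals is decidable: compute both reduced Gröbner bases (unique for the ordering) and check whether they agree.
Buchberger on the first generating set:
f_1 = -ab - b + 1, LT = ab.
f_2 = 2a^2b^2 + ab^3 - 2ab + b - 1, LT = a^2b^2.

S(f_1,f_2): lcm = a^2b^2. S = 2ab^3 + ab^2 + 2b - 2.
  reduce S modulo (f_1, f_2):
  remainder -2b^3 + b^2 - 2b - 2 ≠ 0; add g_3 = -2b^3 + b^2 - 2b - 2 to the basis.

S(f_1,g_3): lcm = ab^3. S = -2ab^2 + b^3 - ab - b^2 - a.
  reduce S modulo (f_1, f_2, g_3):
  remainder -b^2 - a - 2b - 2 ≠ 0; add g_4 = -b^2 - a - 2b - 2 to the basis.

S(f_2,g_3): lcm = a^2b^3. S = -2ab^4 - 2a^2b^2 - a^2b - ab^2 - a^2 - 2b^2 + 2b.
  reduce S modulo (f_1, f_2, g_3, g_4):
  remainder -a^2 + 2a - b + 1 ≠ 0; add g_5 = -a^2 + 2a - b + 1 to the basis.

The other S-polynomials (S(f_1,g_4), S(f_2,g_4), S(g_3,g_4), S(f_1,g_5), S(f_2,g_5), S(g_3,g_5), S(g_4,g_5)) all reduce to 0 modulo the current basis, so we have a Gröbner basis.
Inter-reduce: drop elements whose leading term is divisible by another's, tail-reduce, and make monic.
Reduced Gröbner basis: {a^2 - 2a + b - 1, ab + b - 1, b^2 + a + 2b + 2}.

Buchberger on the second generating set:
h_1 = -a^2b^2 + 2ab^3 + ab + a + 2b - 1, LT = a^2b^2.
h_2 = -ab - b + 1, LT = ab.

S(h_1,h_2): lcm = a^2b^2. S = -2ab^3 - ab^2 - a - 2b + 1.
  reduce S modulo (h_1, h_2):
  remainder 2b^3 - b^2 - a + 2b + 1 ≠ 0; add k_3 = 2b^3 - b^2 - a + 2b + 1 to the basis.

S(h_1,k_3): lcm = a^2b^3. S = -2ab^4 - 2a^2b^2 - 2a^3 - a^2b - ab^2 + 2a^2 - ab - 2b^2 + b.
  reduce S modulo (h_1, h_2, k_3):
  remainder -2a^3 + 2a^2 + 2b^2 + a - 2b + 2 ≠ 0; add k_4 = -2a^3 + 2a^2 + 2b^2 + a - 2b + 2 to the basis.

S(h_2,k_3): lcm = ab^3. S = -2ab^2 + b^3 - 2a^2 - ab - b^2 + 2a.
  reduce S modulo (h_1, h_2, k_3, k_4):
  remainder -2a^2 - b^2 - 2b + 1 ≠ 0; add k_5 = -2a^2 - b^2 - 2b + 1 to the basis.

The other S-polynomials (S(h_1,k_4), S(h_2,k_4), S(k_3,k_4), S(h_1,k_5), S(h_2,k_5), S(k_3,k_5), S(k_4,k_5)) all reduce to 0 modulo the current basis, so we have a Gröbner basis.
Inter-reduce: drop elements whose leading term is divisible by another's, tail-reduce, and make monic.
Reduced Gröbner basis: {b^3 + 2b^2 + 2a + b - 2, a^2 - 2b^2 + b + 2, ab + b - 1}.

Since the reduced bases disagree, the two ideals are not the same.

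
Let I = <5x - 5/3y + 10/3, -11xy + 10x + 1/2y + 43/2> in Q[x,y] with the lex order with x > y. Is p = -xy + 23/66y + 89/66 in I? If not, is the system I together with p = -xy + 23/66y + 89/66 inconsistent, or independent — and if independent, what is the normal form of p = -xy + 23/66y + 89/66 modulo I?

-xy + 23/66y + 89/66 lies in I (it reduces to 0).

First compute the reduced Gröbner basis of I by Buchberger's algorithm.
f_1 = 5x - 5/3y + 10/3, LT = x.
f_2 = -11xy + 10x + 1/2y + 43/2, LT = xy.

S(f_1,f_2): lcm = xy. S = 10/11x - 1/3y^2 + 47/66y + 43/22.
  leading term x: subtract (2/11)·f_1 from 10/11x - 1/3y^2 + 47/66y + 43/22 → -1/3y^2 + 67/66y + 89/66
  leading term y^2: no divisor's leading term divides it; move -1/3y^2 to the remainder.
  leading term y: no divisor's leading term divides it; move 67/66y to the remainder.
  leading term 1: no divisor's leading term divides it; move 89/66 to the remainder.
  remainder -1/3y^2 + 67/66y + 89/66 ≠ 0; add h_3 = -1/3y^2 + 67/66y + 89/66 to the basis.

S(f_1,h_3): leading monomials are coprime, so the S-polynomial reduces to 0 (Buchberger's first criterion).
S(f_2,h_3): lcm = xy^2. S = 47/22xy + 89/22x - 1/22y^2 - 43/22y.
  leading term xy: subtract (47/110y)·f_1 from 47/22xy + 89/22x - 1/22y^2 - 43/22y → 89/22x + 2/3y^2 - 223/66y
  leading term x: subtract (89/110)·f_1 from 89/22x + 2/3y^2 - 223/66y → 2/3y^2 - 67/33y - 89/33
  leading term y^2: subtract (-2)·h_3 from 2/3y^2 - 67/33y - 89/33 → 0
  remainder 0.

Every S-polynomial of the final basis reduces to 0, so we have a Gröbner basis.
Inter-reduce: drop elements whose leading term is divisible by another's, tail-reduce, and make monic.
Reduced Gröbner basis: {x - 1/3y + 2/3, y^2 - 67/22y - 89/22}.
Label its elements g_1 = x - 1/3y + 2/3, g_2 = y^2 - 67/22y - 89/22.

Reduce p = -xy + 23/66y + 89/66 modulo G:
  leading term xy: subtract (-y)·g_1 from -xy + 23/66y + 89/66 → -1/3y^2 + 67/66y + 89/66
  leading term y^2: subtract (-1/3)·g_2 from -1/3y^2 + 67/66y + 89/66 → 0
  normal form = 0.
Since the normal form is 0, p ∈ I.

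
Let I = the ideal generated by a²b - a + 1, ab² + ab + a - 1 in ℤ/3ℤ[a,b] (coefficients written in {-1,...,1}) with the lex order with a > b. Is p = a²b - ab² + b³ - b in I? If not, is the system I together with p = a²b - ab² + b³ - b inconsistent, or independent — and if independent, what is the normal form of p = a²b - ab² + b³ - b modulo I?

a²b - ab² + b³ - b lies in I (it reduces to 0).

First compute the reduced Gröbner basis of I by Buchberger's algorithm.
f_1 = a²b - a + 1, LT = a²b.
f_2 = ab² + ab + a - 1, LT = ab².

S(f_1,f_2): lcm = a²b². S = -a²b - a² - ab + a + b.
  reduce S modulo (f_1, f_2):
  remainder -a² - ab + b + 1 ≠ 0; add h_3 = -a² - ab + b + 1 to the basis.

S(f_1,h_3): lcm = a²b. S = -ab² - a + b² + b + 1.
  reduce S modulo (f_1, f_2, h_3):
  remainder ab + b² + b ≠ 0; add h_4 = ab + b² + b to the basis.

S(f_2,h_3): lcm = a²b². S = a²b + a² - ab³ - a + b³ + b².
  reduce S modulo (f_1, f_2, h_3, h_4):
  remainder -a + b³ - b² + b + 1 ≠ 0; add h_5 = -a + b³ - b² + b + 1 to the basis.

S(f_2,h_5): lcm = ab². S = ab + a + b⁵ - b⁴ + b³ + b² - 1.
  reduce S modulo (f_1, f_2, h_3, h_4, h_5):
  remainder b⁵ - b⁴ - b³ - b² ≠ 0; add h_6 = b⁵ - b⁴ - b³ - b² to the basis.

S(h_4,h_5): lcm = ab. S = b⁴ - b³ - b² - b.
  reduce S modulo (f_1, f_2, h_3, h_4, h_5, h_6):
  remainder b⁴ - b³ - b² - b ≠ 0; add h_7 = b⁴ - b³ - b² - b to the basis.

The other S-polynomials (S(f_1,h_4), S(f_2,h_4), S(h_3,h_4), S(f_1,h_5), S(h_3,h_5), S(f_1,h_6), S(f_2,h_6), S(h_3,h_6), S(h_4,h_6), S(h_5,h_6), S(f_1,h_7), S(f_2,h_7), S(h_3,h_7), S(h_4,h_7), S(h_5,h_7), S(h_6,h_7)) all reduce to 0 modulo the current basis, so we have a Gröbner basis.
Inter-reduce: drop elements whose leading term is divisible by another's, tail-reduce, and make monic.
Reduced Gröbner basis: {a - b³ + b² - b - 1, b⁴ - b³ - b² - b}.
Label its elements g_1 = a - b³ + b² - b - 1, g_2 = b⁴ - b³ - b² - b.

Reduce p = a²b - ab² + b³ - b modulo G:
  leading term a²b: subtract (ab)·g_1 from a²b - ab² + b³ - b → ab⁴ - ab³ + ab + b³ - b
  leading term ab⁴: subtract (b⁴)·g_1 from ab⁴ - ab³ + ab + b³ - b → -ab³ + ab + b⁷ - b⁶ + b⁵ + b⁴ + b³ - b
  leading term ab³: subtract (-b³)·g_1 from -ab³ + ab + b⁷ - b⁶ + b⁵ + b⁴ + b³ - b → ab + b⁷ + b⁶ - b⁵ - b
  leading term ab: subtract (b)·g_1 from ab + b⁷ + b⁶ - b⁵ - b → b⁷ + b⁶ - b⁵ + b⁴ - b³ + b²
  leading term b⁷: subtract (b³)·g_2 from b⁷ + b⁶ - b⁵ + b⁴ - b³ + b² → -b⁶ - b⁴ - b³ + b²
  leading term b⁶: subtract (-b²)·g_2 from -b⁶ - b⁴ - b³ + b² → -b⁵ + b⁴ + b³ + b²
  leading term b⁵: subtract (-b)·g_2 from -b⁵ + b⁴ + b³ + b² → 0
  normal form = 0.
Since the normal form is 0, p ∈ I.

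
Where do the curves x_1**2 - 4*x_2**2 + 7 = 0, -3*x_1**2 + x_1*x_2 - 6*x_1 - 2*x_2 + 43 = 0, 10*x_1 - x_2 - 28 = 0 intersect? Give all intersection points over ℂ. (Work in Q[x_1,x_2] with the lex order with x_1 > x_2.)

Compute a lex Gröbner basis by Buchberger's algorithm.
f_1 = x_1**2 - 4*x_2**2 + 7, LT = x_1**2.
f_2 = -3*x_1**2 + x_1*x_2 - 6*x_1 - 2*x_2 + 43, LT = x_1**2.
f_3 = 10*x_1 - x_2 - 28, LT = x_1.

S(f_1,f_2): lcm = x_1**2. S = 1/3*x_1*x_2 - 2*x_1 - 4*x_2**2 - 2/3*x_2 + 64/3.
  reduce S modulo (f_1, f_2, f_3):
  remainder -119/30*x_2**2 + 1/15*x_2 + 236/15 ≠ 0; add h_4 = -119/30*x_2**2 + 1/15*x_2 + 236/15 to the basis.

S(f_1,f_3): lcm = x_1**2. S = 1/10*x_1*x_2 + 14/5*x_1 - 4*x_2**2 + 7.
  reduce S modulo (f_1, f_2, f_3, h_4):
  remainder 419/850*x_2 - 419/425 ≠ 0; add h_5 = 419/850*x_2 - 419/425 to the basis.

The other S-polynomials (S(f_2,f_3), S(f_1,h_4), S(f_2,h_4), S(f_3,h_4), S(f_1,h_5), S(f_2,h_5), S(f_3,h_5), S(h_4,h_5)) all reduce to 0 modulo the current basis, so we have a Gröbner basis.
Inter-reduce: drop elements whose leading term is divisible by another's, tail-reduce, and make monic.
Reduced Gröbner basis: {x_1 - 3, x_2 - 2}.

Elimination: the polynomial x_2 - 2 lies in the elimination ideal for x_2, so x_2 ∈ {2}. For each such x_2, the remaining basis elements (now univariate) give the rest of the solution.
  x_2 = 2: the earlier basis element becomes x_1 - 3 = 0, giving x_1 = 3 — point (3, 2).

{(3, 2)}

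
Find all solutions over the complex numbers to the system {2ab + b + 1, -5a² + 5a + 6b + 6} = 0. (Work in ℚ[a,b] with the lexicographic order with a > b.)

{(0, -1), (1/4 + sqrt(705)/20, 5/16 - sqrt(705)/48), (1/4 - sqrt(705)/20, 5/16 + sqrt(705)/48)}

Compute a lex Gröbner basis by Buchberger's algorithm.
f_1 = 2ab + b + 1, LT = ab.
f_2 = -5a² + 5a + 6b + 6, LT = a².

S(f_1,f_2): lcm = a²b. S = 3/2ab + ½a + 6/5b² + 6/5b.
  reduce S modulo (f_1, f_2):
  remainder ½a + 6/5b² + 9/20b - ¾ ≠ 0; add h_3 = ½a + 6/5b² + 9/20b - ¾ to the basis.

S(f_1,h_3): lcm = ab. S = -12/5b³ - 9/10b² + 2b + ½.
  reduce S modulo (f_1, f_2, h_3):
  remainder -12/5b³ - 9/10b² + 2b + ½ ≠ 0; add h_4 = -12/5b³ - 9/10b² + 2b + ½ to the basis.

The other S-polynomials (S(f_2,h_3), S(f_1,h_4), S(f_2,h_4), S(h_3,h_4)) all reduce to 0 modulo the current basis, so we have a Gröbner basis.
Inter-reduce: drop elements whose leading term is divisible by another's, tail-reduce, and make monic.
Reduced Gröbner basis: {a + 12/5b² + 9/10b - 3/2, b³ + ⅜b² - ⅚b - 5/24}.

Since the basis is lex-ordered, b³ + ⅜b² - ⅚b - 5/24 is univariate in b. Its roots are {-1, 5/16 - sqrt(705)/48, 5/16 + sqrt(705)/48}. Back-substituting each root into the other basis elements fixes the other coordinates.
  b = -1: the earlier basis element becomes a = 0, giving a = 0 — point (0, -1).
  b = 5/16 - sqrt(705)/48: the earlier basis element becomes a - sqrt(705)/20 - 1/4 = 0, giving a = 1/4 + sqrt(705)/20 — point (1/4 + sqrt(705)/20, 5/16 - sqrt(705)/48).
  b = 5/16 + sqrt(705)/48: the earlier basis element becomes a - 1/4 + sqrt(705)/20 = 0, giving a = 1/4 - sqrt(705)/20 — point (1/4 - sqrt(705)/20, 5/16 + sqrt(705)/48).
This is the nonlinear analogue of row-reducing a linear system.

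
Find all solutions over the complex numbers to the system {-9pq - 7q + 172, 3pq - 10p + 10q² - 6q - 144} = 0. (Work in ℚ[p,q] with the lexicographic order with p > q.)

Compute a lex Gröbner basis by Buchberger's algorithm.
f_1 = -9pq - 7q + 172, LT = pq.
f_2 = 3pq - 10p + 10q² - 6q - 144, LT = pq.

S(f_1,f_2): lcm = pq. S = 10/3p - 10/3q² + 25/9q + 260/9.
  leading term p: no divisor's leading term divides it; move 10/3p to the remainder.
  leading term q²: no divisor's leading term divides it; move -10/3q² to the remainder.
  leading term q: no divisor's leading term divides it; move 25/9q to the remainder.
  leading term 1: no divisor's leading term divides it; move 260/9 to the remainder.
  remainder 10/3p - 10/3q² + 25/9q + 260/9 ≠ 0; add h_3 = 10/3p - 10/3q² + 25/9q + 260/9 to the basis.

S(f_1,h_3): lcm = pq. S = q³ - ⅚q² - 71/9q - 172/9.
  leading term q³: no divisor's leading term divides it; move q³ to the remainder.
  leading term q²: no divisor's leading term divides it; move -⅚q² to the remainder.
  leading term q: no divisor's leading term divides it; move -71/9q to the remainder.
  leading term 1: no divisor's leading term divides it; move -172/9 to the remainder.
  remainder q³ - ⅚q² - 71/9q - 172/9 ≠ 0; add h_4 = q³ - ⅚q² - 71/9q - 172/9 to the basis.

The other S-polynomials (S(f_2,h_3), S(f_1,h_4), S(f_2,h_4), S(h_3,h_4)) all reduce to 0 modulo the current basis, so we have a Gröbner basis.
Inter-reduce: drop elements whose leading term is divisible by another's, tail-reduce, and make monic.
Reduced Gröbner basis: {p - q² + ⅚q + 26/3, q³ - ⅚q² - 71/9q - 172/9}.

The lex basis is triangular: the last element involves only q. Solving q³ - ⅚q² - 71/9q - 172/9 = 0 gives q ∈ {4, -19/12 - sqrt(327)*I/12, -19/12 + sqrt(327)*I/12}; substituting each value into the earlier elements determines the remaining variables.
  q = 4: the earlier basis element becomes p - 4 = 0, giving p = 4 — point (4, 4).
  q = -19/12 - sqrt(327)*I/12: the earlier basis element becomes p + 64/9 - sqrt(327)*I/3 = 0, giving p = -64/9 + sqrt(327)*I/3 — point (-64/9 + sqrt(327)*I/3, -19/12 - sqrt(327)*I/12).
  q = -19/12 + sqrt(327)*I/12: the earlier basis element becomes p + 64/9 + sqrt(327)*I/3 = 0, giving p = -64/9 - sqrt(327)*I/3 — point (-64/9 - sqrt(327)*I/3, -19/12 + sqrt(327)*I/12).
Substituting each solution back into the original system confirms all equations vanish.
This is the nonlinear analogue of row-reducing a linear system.

{(4, 4), (-64/9 + sqrt(327)*I/3, -19/12 - sqrt(327)*I/12), (-64/9 - sqrt(327)*I/3, -19/12 + sqrt(327)*I/12)}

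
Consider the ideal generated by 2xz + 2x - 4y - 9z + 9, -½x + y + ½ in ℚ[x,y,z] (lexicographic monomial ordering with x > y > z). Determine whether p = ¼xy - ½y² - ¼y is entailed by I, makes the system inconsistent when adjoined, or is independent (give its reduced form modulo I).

¼xy - ½y² - ¼y lies in I (it reduces to 0).

First compute the reduced Gröbner basis of I by Buchberger's algorithm.
f_1 = 2xz + 2x - 4y - 9z + 9, LT = xz.
f_2 = -½x + y + ½, LT = x.

S(f_1,f_2): lcm = xz. S = x + 2yz - 2y - 7/2z + 9/2.
  reduce S modulo (f_1, f_2):
  remainder 2yz - 7/2z + 11/2 ≠ 0; add h_3 = 2yz - 7/2z + 11/2 to the basis.

The other S-polynomials (S(f_1,h_3), S(f_2,h_3)) all reduce to 0 modulo the current basis, so we have a Gröbner basis.
Inter-reduce: drop elements whose leading term is divisible by another's, tail-reduce, and make monic.
Reduced Gröbner basis: {x - 2y - 1, yz - 7/4z + 11/4}.
Label its elements g_1 = x - 2y - 1, g_2 = yz - 7/4z + 11/4.

Reduce p = ¼xy - ½y² - ¼y modulo G:
  leading term xy: subtract (¼y)·g_1 from ¼xy - ½y² - ¼y → 0
  normal form = 0.
Since the normal form is 0, p ∈ I.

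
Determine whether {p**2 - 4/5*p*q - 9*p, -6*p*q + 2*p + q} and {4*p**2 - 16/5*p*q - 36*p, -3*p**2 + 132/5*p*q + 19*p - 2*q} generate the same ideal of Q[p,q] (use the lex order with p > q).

Equality of ideals is decidable: compute both reduced Gröbner bases (unique for the ordering) and check whether they agree.
Buchberger on the first generating set:
f_1 = p**2 - 4/5*p*q - 9*p, LT = p**2.
f_2 = -6*p*q + 2*p + q, LT = p*q.

S(f_1,f_2): lcm = p**2*q. S = 1/3*p**2 - 4/5*p*q**2 - 53/6*p*q.
  leading term p**2: subtract (1/3)·f_1 from 1/3*p**2 - 4/5*p*q**2 - 53/6*p*q → -4/5*p*q**2 - 257/30*p*q + 3*p
  leading term p*q**2: subtract (2/15*q)·f_2 from -4/5*p*q**2 - 257/30*p*q + 3*p → -53/6*p*q + 3*p - 2/15*q**2
  leading term p*q: subtract (53/36)·f_2 from -53/6*p*q + 3*p - 2/15*q**2 → 1/18*p - 2/15*q**2 - 53/36*q
  leading term p: no divisor's leading term divides it; move 1/18*p to the remainder.
  leading term q**2: no divisor's leading term divides it; move -2/15*q**2 to the remainder.
  leading term q: no divisor's leading term divides it; move -53/36*q to the remainder.
  remainder 1/18*p - 2/15*q**2 - 53/36*q ≠ 0; add g_3 = 1/18*p - 2/15*q**2 - 53/36*q to the basis.

S(f_2,g_3): lcm = p*q. S = -1/3*p + 12/5*q**3 + 53/2*q**2 - 1/6*q.
  leading term p: subtract (-6)·g_3 from -1/3*p + 12/5*q**3 + 53/2*q**2 - 1/6*q → 12/5*q**3 + 257/10*q**2 - 9*q
  leading term q**3: no divisor's leading term divides it; move 12/5*q**3 to the remainder.
  leading term q**2: no divisor's leading term divides it; move 257/10*q**2 to the remainder.
  leading term q: no divisor's leading term divides it; move -9*q to the remainder.
  remainder 12/5*q**3 + 257/10*q**2 - 9*q ≠ 0; add g_4 = 12/5*q**3 + 257/10*q**2 - 9*q to the basis.

The other S-polynomials (S(f_1,g_3), S(f_1,g_4), S(f_2,g_4), S(g_3,g_4)) all reduce to 0 modulo the current basis, so we have a Gröbner basis.
Inter-reduce: drop elements whose leading term is divisible by another's, tail-reduce, and make monic.
Reduced Gröbner basis: {p - 12/5*q**2 - 53/2*q, q**3 + 257/24*q**2 - 15/4*q}.

Buchberger on the second generating set:
h_1 = 4*p**2 - 16/5*p*q - 36*p, LT = p**2.
h_2 = -3*p**2 + 132/5*p*q + 19*p - 2*q, LT = p**2.

S(h_1,h_2): lcm = p**2. S = 8*p*q - 8/3*p - 2/3*q.
  leading term p*q: no divisor's leading term divides it; move 8*p*q to the remainder.
  leading term p: no divisor's leading term divides it; move -8/3*p to the remainder.
  leading term q: no divisor's leading term divides it; move -2/3*q to the remainder.
  remainder 8*p*q - 8/3*p - 2/3*q ≠ 0; add k_3 = 8*p*q - 8/3*p - 2/3*q to the basis.

S(h_1,k_3): lcm = p**2*q. S = 1/3*p**2 - 4/5*p*q**2 - 107/12*p*q.
  leading term p**2: subtract (1/12)·h_1 from 1/3*p**2 - 4/5*p*q**2 - 107/12*p*q → -4/5*p*q**2 - 173/20*p*q + 3*p
  leading term p*q**2: subtract (-1/10*q)·k_3 from -4/5*p*q**2 - 173/20*p*q + 3*p → -107/12*p*q + 3*p - 1/15*q**2
  leading term p*q: subtract (-107/96)·k_3 from -107/12*p*q + 3*p - 1/15*q**2 → 1/36*p - 1/15*q**2 - 107/144*q
  leading term p: no divisor's leading term divides it; move 1/36*p to the remainder.
  leading term q**2: no divisor's leading term divides it; move -1/15*q**2 to the remainder.
  leading term q: no divisor's leading term divides it; move -107/144*q to the remainder.
  remainder 1/36*p - 1/15*q**2 - 107/144*q ≠ 0; add k_4 = 1/36*p - 1/15*q**2 - 107/144*q to the basis.

S(k_3,k_4): lcm = p*q. S = -1/3*p + 12/5*q**3 + 107/4*q**2 - 1/12*q.
  leading term p: subtract (-12)·k_4 from -1/3*p + 12/5*q**3 + 107/4*q**2 - 1/12*q → 12/5*q**3 + 519/20*q**2 - 9*q
  leading term q**3: no divisor's leading term divides it; move 12/5*q**3 to the remainder.
  leading term q**2: no divisor's leading term divides it; move 519/20*q**2 to the remainder.
  leading term q: no divisor's leading term divides it; move -9*q to the remainder.
  remainder 12/5*q**3 + 519/20*q**2 - 9*q ≠ 0; add k_5 = 12/5*q**3 + 519/20*q**2 - 9*q to the basis.

The other S-polynomials (S(h_2,k_3), S(h_1,k_4), S(h_2,k_4), S(h_1,k_5), S(h_2,k_5), S(k_3,k_5), S(k_4,k_5)) all reduce to 0 modulo the current basis, so we have a Gröbner basis.
Inter-reduce: drop elements whose leading term is divisible by another's, tail-reduce, and make monic.
Reduced Gröbner basis: {p - 12/5*q**2 - 107/4*q, q**3 + 173/16*q**2 - 15/4*q}.

Since the reduced bases disagree, the two ideals are not the same.

No, the ideals differ.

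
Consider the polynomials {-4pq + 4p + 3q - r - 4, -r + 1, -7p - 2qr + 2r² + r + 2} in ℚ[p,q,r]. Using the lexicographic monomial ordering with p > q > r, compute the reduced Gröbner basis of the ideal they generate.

G = {p + 2/7q - 5/7, q² - ⅞q - 15/8, r - 1}

Buchberger's algorithm terminates because the ascending chain of leading-term ideals stabilizes.

f_1 = -4pq + 4p + 3q - r - 4, LT = pq.
f_2 = -r + 1, LT = r.
f_3 = -7p - 2qr + 2r² + r + 2, LT = p.

S(f_1,f_2): leading monomials are coprime, so the S-polynomial reduces to 0 (Buchberger's first criterion).
S(f_1,f_3): lcm = pq. S = -p - 2/7q²r + 2/7qr² + 1/7qr - 13/28q + ¼r + 1.
  leading term p: subtract (1/7)·f_3 from -p - 2/7q²r + 2/7qr² + 1/7qr - 13/28q + ¼r + 1 → -2/7q²r + 2/7qr² + 3/7qr - 13/28q - 2/7r² + 3/28r + 5/7
  leading term q²r: subtract (2/7q²)·f_2 from -2/7q²r + 2/7qr² + 3/7qr - 13/28q - 2/7r² + 3/28r + 5/7 → -2/7q² + 2/7qr² + 3/7qr - 13/28q - 2/7r² + 3/28r + 5/7
  leading term q²: no divisor's leading term divides it; move -2/7q² to the remainder.
  leading term qr²: subtract (-2/7qr)·f_2 from 2/7qr² + 3/7qr - 13/28q - 2/7r² + 3/28r + 5/7 → 5/7qr - 13/28q - 2/7r² + 3/28r + 5/7
  leading term qr: subtract (-5/7q)·f_2 from 5/7qr - 13/28q - 2/7r² + 3/28r + 5/7 → ¼q - 2/7r² + 3/28r + 5/7
  leading term q: no divisor's leading term divides it; move ¼q to the remainder.
  leading term r²: subtract (2/7r)·f_2 from -2/7r² + 3/28r + 5/7 → -5/28r + 5/7
  leading term r: subtract (5/28)·f_2 from -5/28r + 5/7 → 15/28
  leading term 1: no divisor's leading term divides it; move 15/28 to the remainder.
  remainder -2/7q² + ¼q + 15/28 ≠ 0; add g_4 = -2/7q² + ¼q + 15/28 to the basis.

S(f_2,f_3): leading monomials are coprime, so the S-polynomial reduces to 0 (Buchberger's first criterion).
S(f_1,g_4): lcm = pq². S = -⅛pq + 15/8p - ¾q² + ¼qr + q.
  leading term pq: subtract (1/32)·f_1 from -⅛pq + 15/8p - ¾q² + ¼qr + q → 7/4p - ¾q² + ¼qr + 29/32q + 1/32r + ⅛
  leading term p: subtract (-¼)·f_3 from 7/4p - ¾q² + ¼qr + 29/32q + 1/32r + ⅛ → -¾q² - ¼qr + 29/32q + ½r² + 9/32r + ⅝
  leading term q²: subtract (21/8)·g_4 from -¾q² - ¼qr + 29/32q + ½r² + 9/32r + ⅝ → -¼qr + ¼q + ½r² + 9/32r - 25/32
  leading term qr: subtract (¼q)·f_2 from -¼qr + ¼q + ½r² + 9/32r - 25/32 → ½r² + 9/32r - 25/32
  leading term r²: subtract (-½r)·f_2 from ½r² + 9/32r - 25/32 → 25/32r - 25/32
  leading term r: subtract (-25/32)·f_2 from 25/32r - 25/32 → 0
  remainder 0.

S(f_2,g_4): leading monomials are coprime, so the S-polynomial reduces to 0 (Buchberger's first criterion).
S(f_3,g_4): leading monomials are coprime, so the S-polynomial reduces to 0 (Buchberger's first criterion).
Every S-polynomial of the final basis reduces to 0, so we have a Gröbner basis.
Inter-reduce: drop elements whose leading term is divisible by another's, tail-reduce, and make monic.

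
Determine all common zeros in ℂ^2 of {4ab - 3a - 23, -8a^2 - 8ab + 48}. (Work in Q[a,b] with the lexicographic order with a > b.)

Compute a lex Gröbner basis by Buchberger's algorithm.
f_1 = 4ab - 3a - 23, LT = ab.
f_2 = -8a^2 - 8ab + 48, LT = a^2.

S(f_1,f_2): lcm = a^2b. S = -3/4a^2 - ab^2 - 23/4a + 6b.
  leading term a^2: subtract (3/32)·f_2 from -3/4a^2 - ab^2 - 23/4a + 6b → -ab^2 + 3/4ab - 23/4a + 6b - 9/2
  leading term ab^2: subtract (-1/4b)·f_1 from -ab^2 + 3/4ab - 23/4a + 6b - 9/2 → -23/4a + 1/4b - 9/2
  leading term a: no divisor's leading term divides it; move -23/4a to the remainder.
  leading term b: no divisor's leading term divides it; move 1/4b to the remainder.
  leading term 1: no divisor's leading term divides it; move -9/2 to the remainder.
  remainder -23/4a + 1/4b - 9/2 ≠ 0; add h_3 = -23/4a + 1/4b - 9/2 to the basis.

S(f_1,h_3): lcm = ab. S = -3/4a + 1/23b^2 - 18/23b - 23/4.
  leading term a: subtract (3/23)·h_3 from -3/4a + 1/23b^2 - 18/23b - 23/4 → 1/23b^2 - 75/92b - 475/92
  leading term b^2: no divisor's leading term divides it; move 1/23b^2 to the remainder.
  leading term b: no divisor's leading term divides it; move -75/92b to the remainder.
  leading term 1: no divisor's leading term divides it; move -475/92 to the remainder.
  remainder 1/23b^2 - 75/92b - 475/92 ≠ 0; add h_4 = 1/23b^2 - 75/92b - 475/92 to the basis.

The other S-polynomials (S(f_2,h_3), S(f_1,h_4), S(f_2,h_4), S(h_3,h_4)) all reduce to 0 modulo the current basis, so we have a Gröbner basis.
Inter-reduce: drop elements whose leading term is divisible by another's, tail-reduce, and make monic.
Reduced Gröbner basis: {a - 1/23b + 18/23, b^2 - 75/4b - 475/4}.

Since the basis is lex-ordered, b^2 - 75/4b - 475/4 is univariate in b. Its roots are {-5, 95/4}. Back-substituting each root into the other basis elements fixes the other coordinates.
  b = -5: the earlier basis element becomes a + 1 = 0, giving a = -1 — point (-1, -5).
  b = 95/4: the earlier basis element becomes a - 1/4 = 0, giving a = 1/4 — point (1/4, 95/4).
Substituting each solution back into the original system confirms all equations vanish.
A lex Gröbner basis triangularizes the system, enabling back-substitution.

{(-1, -5), (1/4, 95/4)}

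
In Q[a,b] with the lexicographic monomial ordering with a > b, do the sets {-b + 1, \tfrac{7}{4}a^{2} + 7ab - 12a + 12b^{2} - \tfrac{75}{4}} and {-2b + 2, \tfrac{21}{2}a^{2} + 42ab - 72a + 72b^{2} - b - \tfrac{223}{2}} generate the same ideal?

Equality of ideals is decidable: compute both reduced Gröbner bases (unique for the ordering) and check whether they agree.
Buchberger on the first generating set:
f_1 = -b + 1, LT = b.
f_2 = \tfrac{7}{4}a^{2} + 7ab - 12a + 12b^{2} - \tfrac{75}{4}, LT = a^{2}.

S(f_1,f_2): leading monomials are coprime, so the S-polynomial reduces to 0 (Buchberger's first criterion).
Every S-polynomial of the final basis reduces to 0, so we have a Gröbner basis.
Inter-reduce: drop elements whose leading term is divisible by another's, tail-reduce, and make monic.
Reduced Gröbner basis: {a^{2} - \tfrac{20}{7}a - \tfrac{27}{7}, b - 1}.

Buchberger on the second generating set:
h_1 = -2b + 2, LT = b.
h_2 = \tfrac{21}{2}a^{2} + 42ab - 72a + 72b^{2} - b - \tfrac{223}{2}, LT = a^{2}.

S(h_1,h_2): leading monomials are coprime, so the S-polynomial reduces to 0 (Buchberger's first criterion).
Every S-polynomial of the final basis reduces to 0, so we have a Gröbner basis.
Inter-reduce: drop elements whose leading term is divisible by another's, tail-reduce, and make monic.
Reduced Gröbner basis: {a^{2} - \tfrac{20}{7}a - \tfrac{27}{7}, b - 1}.

Same reduced basis, so the two generating sets span the same ideal.

Yes, the ideals are equal.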